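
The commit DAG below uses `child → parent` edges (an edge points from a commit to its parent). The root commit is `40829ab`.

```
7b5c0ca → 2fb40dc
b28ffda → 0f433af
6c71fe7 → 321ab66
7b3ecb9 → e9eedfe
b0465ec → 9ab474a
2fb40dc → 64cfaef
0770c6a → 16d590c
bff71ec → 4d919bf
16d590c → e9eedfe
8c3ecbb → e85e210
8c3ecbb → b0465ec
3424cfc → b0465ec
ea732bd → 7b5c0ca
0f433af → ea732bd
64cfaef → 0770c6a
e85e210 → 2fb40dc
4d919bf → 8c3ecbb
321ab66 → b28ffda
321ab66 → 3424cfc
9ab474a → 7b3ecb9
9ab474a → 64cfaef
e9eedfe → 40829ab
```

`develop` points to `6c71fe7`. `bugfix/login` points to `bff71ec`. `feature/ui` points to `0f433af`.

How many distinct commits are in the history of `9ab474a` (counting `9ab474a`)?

7

Walking parent pointers from 9ab474a: reachable set = {0770c6a, 16d590c, 40829ab, 64cfaef, 7b3ecb9, 9ab474a, e9eedfe}.
That is 7 commits.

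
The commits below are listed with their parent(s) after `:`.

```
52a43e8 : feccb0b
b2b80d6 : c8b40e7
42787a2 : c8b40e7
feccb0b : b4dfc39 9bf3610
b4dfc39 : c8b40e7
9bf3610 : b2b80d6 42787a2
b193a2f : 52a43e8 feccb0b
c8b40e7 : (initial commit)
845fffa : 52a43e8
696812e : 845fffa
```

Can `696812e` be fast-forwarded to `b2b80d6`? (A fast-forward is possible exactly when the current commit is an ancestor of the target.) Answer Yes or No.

No

A fast-forward from 696812e to b2b80d6 is possible iff 696812e is an ancestor of b2b80d6.
Ancestors of b2b80d6: {b2b80d6, c8b40e7}.
696812e is not among them, so fast-forward is not possible.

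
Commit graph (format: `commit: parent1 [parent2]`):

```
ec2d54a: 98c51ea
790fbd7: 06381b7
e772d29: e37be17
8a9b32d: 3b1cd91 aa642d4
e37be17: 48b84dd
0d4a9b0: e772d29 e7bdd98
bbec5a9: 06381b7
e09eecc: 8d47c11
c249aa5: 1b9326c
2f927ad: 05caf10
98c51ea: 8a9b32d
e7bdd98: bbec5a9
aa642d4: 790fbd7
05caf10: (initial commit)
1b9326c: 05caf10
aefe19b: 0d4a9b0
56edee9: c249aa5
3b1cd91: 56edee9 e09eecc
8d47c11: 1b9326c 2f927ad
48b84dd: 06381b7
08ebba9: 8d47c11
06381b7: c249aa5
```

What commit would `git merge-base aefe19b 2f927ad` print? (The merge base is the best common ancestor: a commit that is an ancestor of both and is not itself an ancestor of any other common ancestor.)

Ancestors of aefe19b: {05caf10, 06381b7, 0d4a9b0, 1b9326c, 48b84dd, aefe19b, bbec5a9, c249aa5, e37be17, e772d29, e7bdd98}.
Ancestors of 2f927ad: {05caf10, 2f927ad}.
Common ancestors: {05caf10}.
The only common ancestor is 05caf10, so it is the merge base.

05caf10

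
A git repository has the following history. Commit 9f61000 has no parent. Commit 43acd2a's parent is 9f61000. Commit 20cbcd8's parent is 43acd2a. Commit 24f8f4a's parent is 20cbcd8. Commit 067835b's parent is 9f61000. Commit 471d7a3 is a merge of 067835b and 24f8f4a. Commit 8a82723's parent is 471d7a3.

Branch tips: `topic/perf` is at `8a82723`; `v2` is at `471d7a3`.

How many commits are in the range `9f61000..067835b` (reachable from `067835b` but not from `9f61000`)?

Reachable from 067835b: {067835b, 9f61000}.
Reachable from 9f61000: {9f61000}.
In 067835b's history but not 9f61000's: {067835b} — 1 commit.

1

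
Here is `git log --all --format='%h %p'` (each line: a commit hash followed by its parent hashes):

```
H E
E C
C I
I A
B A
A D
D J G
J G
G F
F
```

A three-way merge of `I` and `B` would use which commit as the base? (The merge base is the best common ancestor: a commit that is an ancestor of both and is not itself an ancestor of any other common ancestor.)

Ancestors of I: {A, D, F, G, I, J}.
Ancestors of B: {A, B, D, F, G, J}.
Common ancestors: {A, D, F, G, J}.
Among these, A is not an ancestor of any other common ancestor — it is the merge base.

A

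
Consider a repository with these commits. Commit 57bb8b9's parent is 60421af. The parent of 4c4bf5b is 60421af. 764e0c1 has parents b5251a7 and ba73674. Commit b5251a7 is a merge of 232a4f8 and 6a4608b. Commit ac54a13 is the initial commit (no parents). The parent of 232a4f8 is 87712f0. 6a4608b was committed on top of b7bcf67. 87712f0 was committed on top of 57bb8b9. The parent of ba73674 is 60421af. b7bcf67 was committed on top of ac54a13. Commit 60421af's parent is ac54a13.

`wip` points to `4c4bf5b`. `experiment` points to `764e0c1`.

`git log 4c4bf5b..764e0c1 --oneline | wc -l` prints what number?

8

Reachable from 764e0c1: {232a4f8, 57bb8b9, 60421af, 6a4608b, 764e0c1, 87712f0, ac54a13, b5251a7, b7bcf67, ba73674}.
Reachable from 4c4bf5b: {4c4bf5b, 60421af, ac54a13}.
In 764e0c1's history but not 4c4bf5b's: {232a4f8, 57bb8b9, 6a4608b, 764e0c1, 87712f0, b5251a7, b7bcf67, ba73674} — 8 commits.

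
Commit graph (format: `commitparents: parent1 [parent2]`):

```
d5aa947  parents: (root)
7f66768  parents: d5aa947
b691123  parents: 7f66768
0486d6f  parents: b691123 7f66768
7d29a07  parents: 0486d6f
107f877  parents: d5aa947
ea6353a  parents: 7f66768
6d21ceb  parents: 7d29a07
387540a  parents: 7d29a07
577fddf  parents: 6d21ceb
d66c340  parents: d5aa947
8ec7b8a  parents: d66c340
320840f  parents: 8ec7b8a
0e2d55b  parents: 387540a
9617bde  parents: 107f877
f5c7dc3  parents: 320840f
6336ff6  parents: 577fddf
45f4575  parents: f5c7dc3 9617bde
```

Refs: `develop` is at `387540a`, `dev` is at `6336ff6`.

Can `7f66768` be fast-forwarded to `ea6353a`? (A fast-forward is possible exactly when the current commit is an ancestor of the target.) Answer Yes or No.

A fast-forward from 7f66768 to ea6353a is possible iff 7f66768 is an ancestor of ea6353a.
Ancestors of ea6353a: {7f66768, d5aa947, ea6353a}.
7f66768 is among them, so fast-forward is possible.

Yes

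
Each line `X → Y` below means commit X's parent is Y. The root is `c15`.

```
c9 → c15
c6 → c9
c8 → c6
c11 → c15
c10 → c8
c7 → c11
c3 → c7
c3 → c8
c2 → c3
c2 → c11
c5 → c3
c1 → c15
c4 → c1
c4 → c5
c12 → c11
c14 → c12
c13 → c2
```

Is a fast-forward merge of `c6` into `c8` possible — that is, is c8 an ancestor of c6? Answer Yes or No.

No

A fast-forward from c8 to c6 is possible iff c8 is an ancestor of c6.
Ancestors of c6: {c15, c6, c9}.
c8 is not among them, so fast-forward is not possible.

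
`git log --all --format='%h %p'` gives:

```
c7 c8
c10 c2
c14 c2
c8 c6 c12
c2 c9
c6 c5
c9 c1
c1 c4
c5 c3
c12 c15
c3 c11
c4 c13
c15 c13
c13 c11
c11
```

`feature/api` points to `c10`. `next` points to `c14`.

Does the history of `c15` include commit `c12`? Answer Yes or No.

No

Ancestors of c15: {c11, c13, c15}.
c12 is not in that set, so it is not an ancestor of c15.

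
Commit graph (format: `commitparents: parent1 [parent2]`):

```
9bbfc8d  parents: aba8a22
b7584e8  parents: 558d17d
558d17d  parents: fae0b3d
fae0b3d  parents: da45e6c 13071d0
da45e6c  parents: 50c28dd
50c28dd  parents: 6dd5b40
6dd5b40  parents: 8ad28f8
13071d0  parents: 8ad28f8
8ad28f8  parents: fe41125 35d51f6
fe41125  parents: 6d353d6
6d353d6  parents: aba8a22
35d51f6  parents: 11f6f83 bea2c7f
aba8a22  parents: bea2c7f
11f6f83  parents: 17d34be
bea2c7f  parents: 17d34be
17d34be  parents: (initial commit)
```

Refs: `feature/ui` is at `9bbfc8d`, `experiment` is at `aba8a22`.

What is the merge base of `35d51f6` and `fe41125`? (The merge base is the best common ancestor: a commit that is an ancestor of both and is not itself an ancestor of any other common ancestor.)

Ancestors of 35d51f6: {11f6f83, 17d34be, 35d51f6, bea2c7f}.
Ancestors of fe41125: {17d34be, 6d353d6, aba8a22, bea2c7f, fe41125}.
Common ancestors: {17d34be, bea2c7f}.
Among these, bea2c7f is not an ancestor of any other common ancestor — it is the merge base.

bea2c7f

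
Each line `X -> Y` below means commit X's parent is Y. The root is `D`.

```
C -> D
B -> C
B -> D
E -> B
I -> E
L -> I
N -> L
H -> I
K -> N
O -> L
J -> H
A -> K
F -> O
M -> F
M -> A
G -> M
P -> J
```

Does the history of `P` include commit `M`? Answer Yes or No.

No

Ancestors of P: {B, C, D, E, H, I, J, P}.
M is not in that set, so it is not an ancestor of P.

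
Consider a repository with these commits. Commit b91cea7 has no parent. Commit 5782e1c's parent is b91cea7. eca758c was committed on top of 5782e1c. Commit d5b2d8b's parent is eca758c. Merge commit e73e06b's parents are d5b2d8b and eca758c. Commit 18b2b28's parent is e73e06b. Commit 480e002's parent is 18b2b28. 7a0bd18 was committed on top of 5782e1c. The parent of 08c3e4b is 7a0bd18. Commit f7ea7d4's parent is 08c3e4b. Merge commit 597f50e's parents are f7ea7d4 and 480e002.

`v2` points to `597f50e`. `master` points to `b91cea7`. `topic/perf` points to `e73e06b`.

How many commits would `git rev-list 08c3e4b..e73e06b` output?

Reachable from e73e06b: {5782e1c, b91cea7, d5b2d8b, e73e06b, eca758c}.
Reachable from 08c3e4b: {08c3e4b, 5782e1c, 7a0bd18, b91cea7}.
In e73e06b's history but not 08c3e4b's: {d5b2d8b, e73e06b, eca758c} — 3 commits.

3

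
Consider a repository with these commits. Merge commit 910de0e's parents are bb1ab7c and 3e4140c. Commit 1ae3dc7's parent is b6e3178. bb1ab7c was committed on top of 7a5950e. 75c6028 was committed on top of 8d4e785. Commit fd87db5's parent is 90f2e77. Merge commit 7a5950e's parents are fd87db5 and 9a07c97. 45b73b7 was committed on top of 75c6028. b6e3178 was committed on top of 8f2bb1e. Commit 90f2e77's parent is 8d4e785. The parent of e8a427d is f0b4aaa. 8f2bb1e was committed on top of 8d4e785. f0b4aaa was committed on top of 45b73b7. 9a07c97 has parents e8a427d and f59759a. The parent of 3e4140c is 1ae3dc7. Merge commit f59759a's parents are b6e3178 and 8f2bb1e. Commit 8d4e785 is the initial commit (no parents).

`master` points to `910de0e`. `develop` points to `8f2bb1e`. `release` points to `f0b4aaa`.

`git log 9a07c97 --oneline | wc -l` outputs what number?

9

Walking parent pointers from 9a07c97: reachable set = {45b73b7, 75c6028, 8d4e785, 8f2bb1e, 9a07c97, b6e3178, e8a427d, f0b4aaa, f59759a}.
That is 9 commits.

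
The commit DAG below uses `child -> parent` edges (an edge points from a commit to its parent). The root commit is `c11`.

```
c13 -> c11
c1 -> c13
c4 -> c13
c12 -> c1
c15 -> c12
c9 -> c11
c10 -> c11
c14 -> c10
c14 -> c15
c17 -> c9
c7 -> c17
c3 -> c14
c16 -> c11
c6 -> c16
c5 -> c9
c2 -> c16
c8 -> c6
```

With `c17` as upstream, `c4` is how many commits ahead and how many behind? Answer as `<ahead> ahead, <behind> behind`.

Reachable from c4: {c11, c13, c4}.
Reachable from c17: {c11, c17, c9}.
Only in c4's history (ahead): {c13, c4} — 2.
Only in c17's history (behind): {c17, c9} — 2.

2 ahead, 2 behind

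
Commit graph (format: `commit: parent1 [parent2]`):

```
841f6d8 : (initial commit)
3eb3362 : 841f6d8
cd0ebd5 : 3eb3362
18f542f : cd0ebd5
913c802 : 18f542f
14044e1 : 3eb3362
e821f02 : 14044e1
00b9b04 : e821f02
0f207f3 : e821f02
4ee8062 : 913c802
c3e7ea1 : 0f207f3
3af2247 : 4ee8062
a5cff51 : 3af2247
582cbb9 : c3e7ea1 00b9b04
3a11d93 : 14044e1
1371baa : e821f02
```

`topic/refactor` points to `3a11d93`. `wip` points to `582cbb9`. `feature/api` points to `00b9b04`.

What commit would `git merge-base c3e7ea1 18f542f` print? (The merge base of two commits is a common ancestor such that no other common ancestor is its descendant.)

Ancestors of c3e7ea1: {0f207f3, 14044e1, 3eb3362, 841f6d8, c3e7ea1, e821f02}.
Ancestors of 18f542f: {18f542f, 3eb3362, 841f6d8, cd0ebd5}.
Common ancestors: {3eb3362, 841f6d8}.
Among these, 3eb3362 is not an ancestor of any other common ancestor — it is the merge base.

3eb3362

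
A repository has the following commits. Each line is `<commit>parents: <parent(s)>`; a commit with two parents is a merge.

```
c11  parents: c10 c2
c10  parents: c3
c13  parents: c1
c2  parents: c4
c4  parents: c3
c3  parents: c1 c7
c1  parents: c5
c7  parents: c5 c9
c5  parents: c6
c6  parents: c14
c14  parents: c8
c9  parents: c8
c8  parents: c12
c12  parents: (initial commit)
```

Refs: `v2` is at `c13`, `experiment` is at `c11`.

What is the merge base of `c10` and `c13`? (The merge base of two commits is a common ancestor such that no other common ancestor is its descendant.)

c1

Ancestors of c10: {c1, c10, c12, c14, c3, c5, c6, c7, c8, c9}.
Ancestors of c13: {c1, c12, c13, c14, c5, c6, c8}.
Common ancestors: {c1, c12, c14, c5, c6, c8}.
Among these, c1 is not an ancestor of any other common ancestor — it is the merge base.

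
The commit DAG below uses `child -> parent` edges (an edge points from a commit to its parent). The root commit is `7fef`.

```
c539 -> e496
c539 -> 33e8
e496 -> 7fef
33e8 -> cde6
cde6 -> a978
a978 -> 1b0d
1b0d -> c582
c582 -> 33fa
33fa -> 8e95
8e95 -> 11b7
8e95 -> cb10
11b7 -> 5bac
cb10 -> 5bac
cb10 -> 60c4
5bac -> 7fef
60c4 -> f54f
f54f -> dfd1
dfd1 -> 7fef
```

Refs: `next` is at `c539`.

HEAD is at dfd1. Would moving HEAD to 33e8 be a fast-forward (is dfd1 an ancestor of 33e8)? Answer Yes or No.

Yes

A fast-forward from dfd1 to 33e8 is possible iff dfd1 is an ancestor of 33e8.
Ancestors of 33e8: {11b7, 1b0d, 33e8, 33fa, 5bac, 60c4, 7fef, 8e95, a978, c582, cb10, cde6, dfd1, f54f}.
dfd1 is among them, so fast-forward is possible.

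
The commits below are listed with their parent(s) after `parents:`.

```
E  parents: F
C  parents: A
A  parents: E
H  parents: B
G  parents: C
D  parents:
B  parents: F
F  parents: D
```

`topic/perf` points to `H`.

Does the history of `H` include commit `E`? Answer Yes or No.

Ancestors of H: {B, D, F, H}.
E is not in that set, so it is not an ancestor of H.

No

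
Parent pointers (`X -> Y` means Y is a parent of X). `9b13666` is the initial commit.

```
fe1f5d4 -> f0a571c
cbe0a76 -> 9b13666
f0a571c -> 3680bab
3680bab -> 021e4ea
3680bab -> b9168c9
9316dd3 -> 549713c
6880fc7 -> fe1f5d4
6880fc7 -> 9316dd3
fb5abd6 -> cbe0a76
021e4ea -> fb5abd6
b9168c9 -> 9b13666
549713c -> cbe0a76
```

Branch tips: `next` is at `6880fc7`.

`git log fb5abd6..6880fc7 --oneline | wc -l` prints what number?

Reachable from 6880fc7: {021e4ea, 3680bab, 549713c, 6880fc7, 9316dd3, 9b13666, b9168c9, cbe0a76, f0a571c, fb5abd6, fe1f5d4}.
Reachable from fb5abd6: {9b13666, cbe0a76, fb5abd6}.
In 6880fc7's history but not fb5abd6's: {021e4ea, 3680bab, 549713c, 6880fc7, 9316dd3, b9168c9, f0a571c, fe1f5d4} — 8 commits.

8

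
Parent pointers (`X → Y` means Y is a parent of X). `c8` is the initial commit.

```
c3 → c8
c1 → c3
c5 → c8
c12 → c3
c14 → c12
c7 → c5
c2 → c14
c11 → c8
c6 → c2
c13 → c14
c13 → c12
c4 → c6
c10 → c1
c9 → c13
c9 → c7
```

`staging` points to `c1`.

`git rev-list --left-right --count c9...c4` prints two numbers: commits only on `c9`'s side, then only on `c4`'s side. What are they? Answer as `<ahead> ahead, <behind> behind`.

Reachable from c9: {c12, c13, c14, c3, c5, c7, c8, c9}.
Reachable from c4: {c12, c14, c2, c3, c4, c6, c8}.
Only in c9's history (ahead): {c13, c5, c7, c9} — 4.
Only in c4's history (behind): {c2, c4, c6} — 3.

4 ahead, 3 behind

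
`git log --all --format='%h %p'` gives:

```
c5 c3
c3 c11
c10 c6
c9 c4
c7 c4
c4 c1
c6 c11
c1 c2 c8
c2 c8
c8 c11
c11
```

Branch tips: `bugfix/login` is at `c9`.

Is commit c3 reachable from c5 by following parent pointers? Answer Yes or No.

Yes

Ancestors of c5 (commits reachable by following parents): {c11, c3, c5}.
c3 is in that set, so it is an ancestor of c5.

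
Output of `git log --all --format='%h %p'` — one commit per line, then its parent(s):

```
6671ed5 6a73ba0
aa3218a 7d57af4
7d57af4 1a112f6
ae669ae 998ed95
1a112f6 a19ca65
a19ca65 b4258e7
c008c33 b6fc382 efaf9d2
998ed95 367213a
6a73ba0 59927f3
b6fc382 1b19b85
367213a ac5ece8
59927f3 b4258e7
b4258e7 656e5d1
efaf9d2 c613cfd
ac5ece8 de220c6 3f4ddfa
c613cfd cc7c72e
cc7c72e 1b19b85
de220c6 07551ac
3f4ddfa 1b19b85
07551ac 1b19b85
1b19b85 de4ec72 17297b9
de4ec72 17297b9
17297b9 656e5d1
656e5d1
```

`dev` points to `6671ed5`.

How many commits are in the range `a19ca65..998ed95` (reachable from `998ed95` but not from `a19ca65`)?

Reachable from 998ed95: {07551ac, 17297b9, 1b19b85, 367213a, 3f4ddfa, 656e5d1, 998ed95, ac5ece8, de220c6, de4ec72}.
Reachable from a19ca65: {656e5d1, a19ca65, b4258e7}.
In 998ed95's history but not a19ca65's: {07551ac, 17297b9, 1b19b85, 367213a, 3f4ddfa, 998ed95, ac5ece8, de220c6, de4ec72} — 9 commits.

9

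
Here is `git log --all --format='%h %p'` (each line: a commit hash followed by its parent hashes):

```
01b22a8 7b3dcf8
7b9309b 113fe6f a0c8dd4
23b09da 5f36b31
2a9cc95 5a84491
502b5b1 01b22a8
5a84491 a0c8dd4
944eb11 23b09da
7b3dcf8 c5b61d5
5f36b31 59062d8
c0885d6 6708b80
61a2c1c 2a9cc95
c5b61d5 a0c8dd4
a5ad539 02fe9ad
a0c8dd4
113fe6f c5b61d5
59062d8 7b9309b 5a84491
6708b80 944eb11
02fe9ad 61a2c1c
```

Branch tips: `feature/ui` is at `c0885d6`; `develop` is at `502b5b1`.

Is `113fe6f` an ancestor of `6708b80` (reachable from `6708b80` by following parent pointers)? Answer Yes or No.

Ancestors of 6708b80 (commits reachable by following parents): {113fe6f, 23b09da, 59062d8, 5a84491, 5f36b31, 6708b80, 7b9309b, 944eb11, a0c8dd4, c5b61d5}.
113fe6f is in that set, so it is an ancestor of 6708b80.

Yes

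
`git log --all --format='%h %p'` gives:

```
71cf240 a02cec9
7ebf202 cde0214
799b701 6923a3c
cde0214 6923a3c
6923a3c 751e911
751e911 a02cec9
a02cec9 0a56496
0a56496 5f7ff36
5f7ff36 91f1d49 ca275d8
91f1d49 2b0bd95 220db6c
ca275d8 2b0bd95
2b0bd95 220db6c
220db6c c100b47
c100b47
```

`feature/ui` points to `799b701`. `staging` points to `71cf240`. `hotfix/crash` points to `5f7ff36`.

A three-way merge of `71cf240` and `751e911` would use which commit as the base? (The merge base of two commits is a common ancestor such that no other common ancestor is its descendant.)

Ancestors of 71cf240: {0a56496, 220db6c, 2b0bd95, 5f7ff36, 71cf240, 91f1d49, a02cec9, c100b47, ca275d8}.
Ancestors of 751e911: {0a56496, 220db6c, 2b0bd95, 5f7ff36, 751e911, 91f1d49, a02cec9, c100b47, ca275d8}.
Common ancestors: {0a56496, 220db6c, 2b0bd95, 5f7ff36, 91f1d49, a02cec9, c100b47, ca275d8}.
Among these, a02cec9 is not an ancestor of any other common ancestor — it is the merge base.

a02cec9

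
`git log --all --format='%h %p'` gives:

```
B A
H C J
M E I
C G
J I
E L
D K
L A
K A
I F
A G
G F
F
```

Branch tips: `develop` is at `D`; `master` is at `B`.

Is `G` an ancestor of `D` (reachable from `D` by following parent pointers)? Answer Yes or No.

Ancestors of D (commits reachable by following parents): {A, D, F, G, K}.
G is in that set, so it is an ancestor of D.

Yes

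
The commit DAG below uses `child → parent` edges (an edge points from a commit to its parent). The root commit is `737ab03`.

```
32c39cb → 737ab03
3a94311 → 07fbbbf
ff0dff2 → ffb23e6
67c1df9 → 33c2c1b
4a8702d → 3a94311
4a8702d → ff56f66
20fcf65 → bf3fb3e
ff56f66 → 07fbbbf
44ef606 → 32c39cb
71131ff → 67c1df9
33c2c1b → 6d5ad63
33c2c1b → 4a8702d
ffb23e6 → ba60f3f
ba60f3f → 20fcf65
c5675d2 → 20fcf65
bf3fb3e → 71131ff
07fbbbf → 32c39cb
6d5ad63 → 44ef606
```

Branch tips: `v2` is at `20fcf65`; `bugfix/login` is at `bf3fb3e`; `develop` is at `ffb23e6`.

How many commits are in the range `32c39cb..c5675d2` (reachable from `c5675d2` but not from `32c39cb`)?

Reachable from c5675d2: {07fbbbf, 20fcf65, 32c39cb, 33c2c1b, 3a94311, 44ef606, 4a8702d, 67c1df9, 6d5ad63, 71131ff, 737ab03, bf3fb3e, c5675d2, ff56f66}.
Reachable from 32c39cb: {32c39cb, 737ab03}.
In c5675d2's history but not 32c39cb's: {07fbbbf, 20fcf65, 33c2c1b, 3a94311, 44ef606, 4a8702d, 67c1df9, 6d5ad63, 71131ff, bf3fb3e, c5675d2, ff56f66} — 12 commits.

12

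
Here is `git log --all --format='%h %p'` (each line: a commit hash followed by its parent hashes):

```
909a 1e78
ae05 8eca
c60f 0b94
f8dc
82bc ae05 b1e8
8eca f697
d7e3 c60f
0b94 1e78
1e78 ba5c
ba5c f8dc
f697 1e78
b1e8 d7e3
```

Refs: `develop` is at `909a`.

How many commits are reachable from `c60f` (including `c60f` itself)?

Walking parent pointers from c60f: reachable set = {0b94, 1e78, ba5c, c60f, f8dc}.
That is 5 commits.

5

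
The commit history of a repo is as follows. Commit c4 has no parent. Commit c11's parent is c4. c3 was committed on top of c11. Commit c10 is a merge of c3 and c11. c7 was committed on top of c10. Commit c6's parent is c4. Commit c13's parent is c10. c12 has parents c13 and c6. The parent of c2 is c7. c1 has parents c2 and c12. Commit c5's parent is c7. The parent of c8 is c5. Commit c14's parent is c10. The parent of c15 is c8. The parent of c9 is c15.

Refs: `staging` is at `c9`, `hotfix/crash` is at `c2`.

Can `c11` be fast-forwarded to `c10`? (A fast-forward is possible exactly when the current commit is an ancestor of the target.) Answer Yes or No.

A fast-forward from c11 to c10 is possible iff c11 is an ancestor of c10.
Ancestors of c10: {c10, c11, c3, c4}.
c11 is among them, so fast-forward is possible.

Yes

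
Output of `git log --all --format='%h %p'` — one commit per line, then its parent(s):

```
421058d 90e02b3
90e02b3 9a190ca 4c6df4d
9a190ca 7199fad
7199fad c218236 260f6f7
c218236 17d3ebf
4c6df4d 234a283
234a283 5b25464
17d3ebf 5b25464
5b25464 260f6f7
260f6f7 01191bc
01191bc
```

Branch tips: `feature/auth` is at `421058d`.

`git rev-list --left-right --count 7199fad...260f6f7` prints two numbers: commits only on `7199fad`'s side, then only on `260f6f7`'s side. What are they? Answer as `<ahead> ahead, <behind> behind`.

Reachable from 7199fad: {01191bc, 17d3ebf, 260f6f7, 5b25464, 7199fad, c218236}.
Reachable from 260f6f7: {01191bc, 260f6f7}.
Only in 7199fad's history (ahead): {17d3ebf, 5b25464, 7199fad, c218236} — 4.
Only in 260f6f7's history (behind): {} — 0.

4 ahead, 0 behind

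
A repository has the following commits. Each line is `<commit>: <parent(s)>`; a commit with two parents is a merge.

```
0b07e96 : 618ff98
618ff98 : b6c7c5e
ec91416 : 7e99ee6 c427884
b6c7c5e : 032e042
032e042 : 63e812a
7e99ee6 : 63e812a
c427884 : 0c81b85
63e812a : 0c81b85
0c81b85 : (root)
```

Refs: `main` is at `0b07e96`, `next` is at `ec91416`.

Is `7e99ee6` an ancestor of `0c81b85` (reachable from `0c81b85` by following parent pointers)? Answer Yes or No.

No

Ancestors of 0c81b85: {0c81b85}.
7e99ee6 is not in that set, so it is not an ancestor of 0c81b85.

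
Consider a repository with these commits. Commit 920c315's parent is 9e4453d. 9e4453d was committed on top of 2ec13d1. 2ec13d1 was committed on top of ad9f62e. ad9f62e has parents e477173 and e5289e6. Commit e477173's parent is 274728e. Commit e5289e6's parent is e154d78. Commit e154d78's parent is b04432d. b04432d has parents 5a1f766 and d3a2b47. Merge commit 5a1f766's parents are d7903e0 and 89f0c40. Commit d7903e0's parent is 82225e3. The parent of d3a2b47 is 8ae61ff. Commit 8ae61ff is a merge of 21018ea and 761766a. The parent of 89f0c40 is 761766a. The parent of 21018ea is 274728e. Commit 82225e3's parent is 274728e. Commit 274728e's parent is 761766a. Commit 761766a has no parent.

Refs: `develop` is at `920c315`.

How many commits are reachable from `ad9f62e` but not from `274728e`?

12

Reachable from ad9f62e: {21018ea, 274728e, 5a1f766, 761766a, 82225e3, 89f0c40, 8ae61ff, ad9f62e, b04432d, d3a2b47, d7903e0, e154d78, e477173, e5289e6}.
Reachable from 274728e: {274728e, 761766a}.
In ad9f62e's history but not 274728e's: {21018ea, 5a1f766, 82225e3, 89f0c40, 8ae61ff, ad9f62e, b04432d, d3a2b47, d7903e0, e154d78, e477173, e5289e6} — 12 commits.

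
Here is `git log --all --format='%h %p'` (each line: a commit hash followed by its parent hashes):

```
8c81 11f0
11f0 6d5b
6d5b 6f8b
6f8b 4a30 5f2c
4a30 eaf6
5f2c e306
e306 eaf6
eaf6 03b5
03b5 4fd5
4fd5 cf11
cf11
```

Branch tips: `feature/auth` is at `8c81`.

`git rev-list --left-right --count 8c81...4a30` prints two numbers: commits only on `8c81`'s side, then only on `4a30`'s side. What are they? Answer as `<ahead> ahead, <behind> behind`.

Reachable from 8c81: {03b5, 11f0, 4a30, 4fd5, 5f2c, 6d5b, 6f8b, 8c81, cf11, e306, eaf6}.
Reachable from 4a30: {03b5, 4a30, 4fd5, cf11, eaf6}.
Only in 8c81's history (ahead): {11f0, 5f2c, 6d5b, 6f8b, 8c81, e306} — 6.
Only in 4a30's history (behind): {} — 0.

6 ahead, 0 behind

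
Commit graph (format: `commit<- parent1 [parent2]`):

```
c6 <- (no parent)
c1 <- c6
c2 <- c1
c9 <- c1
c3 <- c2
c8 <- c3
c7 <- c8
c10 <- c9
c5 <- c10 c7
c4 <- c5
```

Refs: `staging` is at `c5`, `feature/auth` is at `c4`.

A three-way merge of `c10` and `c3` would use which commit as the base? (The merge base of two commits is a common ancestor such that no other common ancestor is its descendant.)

c1

Ancestors of c10: {c1, c10, c6, c9}.
Ancestors of c3: {c1, c2, c3, c6}.
Common ancestors: {c1, c6}.
Among these, c1 is not an ancestor of any other common ancestor — it is the merge base.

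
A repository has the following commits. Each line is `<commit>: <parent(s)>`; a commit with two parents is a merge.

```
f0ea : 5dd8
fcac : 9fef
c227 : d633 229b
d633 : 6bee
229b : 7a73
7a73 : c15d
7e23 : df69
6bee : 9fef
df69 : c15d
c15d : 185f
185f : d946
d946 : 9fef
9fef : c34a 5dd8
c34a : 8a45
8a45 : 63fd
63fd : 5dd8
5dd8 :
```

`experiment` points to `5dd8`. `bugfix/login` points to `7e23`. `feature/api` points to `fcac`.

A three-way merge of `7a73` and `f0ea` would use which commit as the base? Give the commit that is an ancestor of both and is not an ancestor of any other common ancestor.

5dd8

Ancestors of 7a73: {185f, 5dd8, 63fd, 7a73, 8a45, 9fef, c15d, c34a, d946}.
Ancestors of f0ea: {5dd8, f0ea}.
Common ancestors: {5dd8}.
The only common ancestor is 5dd8, so it is the merge base.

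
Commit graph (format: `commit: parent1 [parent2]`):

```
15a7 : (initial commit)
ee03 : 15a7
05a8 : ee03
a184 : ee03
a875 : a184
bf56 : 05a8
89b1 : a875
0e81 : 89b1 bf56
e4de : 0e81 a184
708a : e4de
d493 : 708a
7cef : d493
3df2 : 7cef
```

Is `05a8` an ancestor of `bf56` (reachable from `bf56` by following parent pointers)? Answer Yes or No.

Ancestors of bf56 (commits reachable by following parents): {05a8, 15a7, bf56, ee03}.
05a8 is in that set, so it is an ancestor of bf56.

Yes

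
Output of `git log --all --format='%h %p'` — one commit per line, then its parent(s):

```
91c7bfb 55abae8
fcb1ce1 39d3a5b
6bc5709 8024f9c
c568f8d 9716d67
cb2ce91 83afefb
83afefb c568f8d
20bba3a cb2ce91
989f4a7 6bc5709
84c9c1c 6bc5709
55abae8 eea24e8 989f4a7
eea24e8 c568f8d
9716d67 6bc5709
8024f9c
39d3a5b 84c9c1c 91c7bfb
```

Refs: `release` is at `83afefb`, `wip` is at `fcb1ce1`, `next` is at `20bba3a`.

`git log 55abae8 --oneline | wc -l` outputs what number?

Walking parent pointers from 55abae8: reachable set = {55abae8, 6bc5709, 8024f9c, 9716d67, 989f4a7, c568f8d, eea24e8}.
That is 7 commits.

7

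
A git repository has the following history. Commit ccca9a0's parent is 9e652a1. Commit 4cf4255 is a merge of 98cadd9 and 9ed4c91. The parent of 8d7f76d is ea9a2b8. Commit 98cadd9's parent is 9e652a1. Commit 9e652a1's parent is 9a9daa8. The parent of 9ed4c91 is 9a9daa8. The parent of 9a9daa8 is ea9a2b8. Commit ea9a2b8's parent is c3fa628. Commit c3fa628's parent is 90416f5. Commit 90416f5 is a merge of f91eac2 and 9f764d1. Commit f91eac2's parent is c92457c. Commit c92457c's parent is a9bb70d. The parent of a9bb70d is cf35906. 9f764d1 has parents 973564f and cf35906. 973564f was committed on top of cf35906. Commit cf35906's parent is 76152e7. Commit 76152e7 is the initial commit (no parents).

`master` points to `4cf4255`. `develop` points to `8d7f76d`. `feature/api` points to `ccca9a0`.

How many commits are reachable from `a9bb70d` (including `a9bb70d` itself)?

3

Walking parent pointers from a9bb70d: reachable set = {76152e7, a9bb70d, cf35906}.
That is 3 commits.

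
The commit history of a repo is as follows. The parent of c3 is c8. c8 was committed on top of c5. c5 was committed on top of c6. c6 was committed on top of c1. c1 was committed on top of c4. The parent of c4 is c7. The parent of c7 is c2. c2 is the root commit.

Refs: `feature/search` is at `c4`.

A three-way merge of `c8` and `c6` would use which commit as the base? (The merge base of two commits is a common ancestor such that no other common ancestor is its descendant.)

Ancestors of c8: {c1, c2, c4, c5, c6, c7, c8}.
Ancestors of c6: {c1, c2, c4, c6, c7}.
Common ancestors: {c1, c2, c4, c6, c7}.
Among these, c6 is not an ancestor of any other common ancestor — it is the merge base.

c6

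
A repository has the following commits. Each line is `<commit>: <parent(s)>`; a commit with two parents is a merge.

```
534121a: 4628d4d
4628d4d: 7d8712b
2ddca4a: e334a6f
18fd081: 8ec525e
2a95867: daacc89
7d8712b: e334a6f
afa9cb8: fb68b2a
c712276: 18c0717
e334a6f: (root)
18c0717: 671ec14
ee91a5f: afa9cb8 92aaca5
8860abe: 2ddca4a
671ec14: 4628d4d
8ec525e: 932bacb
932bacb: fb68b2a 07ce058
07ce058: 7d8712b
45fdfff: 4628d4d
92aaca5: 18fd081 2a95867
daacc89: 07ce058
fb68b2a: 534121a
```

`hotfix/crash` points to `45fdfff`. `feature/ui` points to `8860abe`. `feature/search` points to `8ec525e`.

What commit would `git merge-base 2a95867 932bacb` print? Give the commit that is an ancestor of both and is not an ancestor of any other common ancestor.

07ce058

Ancestors of 2a95867: {07ce058, 2a95867, 7d8712b, daacc89, e334a6f}.
Ancestors of 932bacb: {07ce058, 4628d4d, 534121a, 7d8712b, 932bacb, e334a6f, fb68b2a}.
Common ancestors: {07ce058, 7d8712b, e334a6f}.
Among these, 07ce058 is not an ancestor of any other common ancestor — it is the merge base.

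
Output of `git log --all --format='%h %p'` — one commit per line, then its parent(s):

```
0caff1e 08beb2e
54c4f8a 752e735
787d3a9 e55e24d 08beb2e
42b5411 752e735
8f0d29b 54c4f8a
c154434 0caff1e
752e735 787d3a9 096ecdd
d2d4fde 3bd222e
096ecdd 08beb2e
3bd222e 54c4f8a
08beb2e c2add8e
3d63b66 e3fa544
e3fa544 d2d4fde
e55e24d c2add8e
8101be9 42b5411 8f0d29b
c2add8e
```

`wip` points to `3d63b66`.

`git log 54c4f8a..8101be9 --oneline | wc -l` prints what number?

3

Reachable from 8101be9: {08beb2e, 096ecdd, 42b5411, 54c4f8a, 752e735, 787d3a9, 8101be9, 8f0d29b, c2add8e, e55e24d}.
Reachable from 54c4f8a: {08beb2e, 096ecdd, 54c4f8a, 752e735, 787d3a9, c2add8e, e55e24d}.
In 8101be9's history but not 54c4f8a's: {42b5411, 8101be9, 8f0d29b} — 3 commits.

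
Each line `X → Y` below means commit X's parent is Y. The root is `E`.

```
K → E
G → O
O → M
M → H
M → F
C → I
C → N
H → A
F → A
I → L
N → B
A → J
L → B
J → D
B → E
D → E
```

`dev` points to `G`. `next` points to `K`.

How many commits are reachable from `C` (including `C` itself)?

Walking parent pointers from C: reachable set = {B, C, E, I, L, N}.
That is 6 commits.

6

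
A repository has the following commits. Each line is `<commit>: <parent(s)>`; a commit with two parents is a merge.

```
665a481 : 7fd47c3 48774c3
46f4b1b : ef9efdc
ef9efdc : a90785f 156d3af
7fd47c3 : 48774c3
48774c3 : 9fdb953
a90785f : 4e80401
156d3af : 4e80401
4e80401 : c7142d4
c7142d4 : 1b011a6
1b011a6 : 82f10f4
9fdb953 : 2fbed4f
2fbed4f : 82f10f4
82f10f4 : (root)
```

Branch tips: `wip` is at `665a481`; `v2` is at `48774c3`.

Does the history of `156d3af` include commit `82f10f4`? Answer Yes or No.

Yes

Ancestors of 156d3af (commits reachable by following parents): {156d3af, 1b011a6, 4e80401, 82f10f4, c7142d4}.
82f10f4 is in that set, so it is an ancestor of 156d3af.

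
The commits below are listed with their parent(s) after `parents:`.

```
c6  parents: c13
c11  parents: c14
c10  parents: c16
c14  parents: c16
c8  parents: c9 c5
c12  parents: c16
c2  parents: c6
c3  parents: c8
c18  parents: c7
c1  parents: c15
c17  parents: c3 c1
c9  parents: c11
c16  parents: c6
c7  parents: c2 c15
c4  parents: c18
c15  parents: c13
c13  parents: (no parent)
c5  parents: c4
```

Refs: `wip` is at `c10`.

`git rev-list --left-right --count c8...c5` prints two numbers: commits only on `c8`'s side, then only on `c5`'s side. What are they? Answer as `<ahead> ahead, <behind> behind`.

Reachable from c8: {c11, c13, c14, c15, c16, c18, c2, c4, c5, c6, c7, c8, c9}.
Reachable from c5: {c13, c15, c18, c2, c4, c5, c6, c7}.
Only in c8's history (ahead): {c11, c14, c16, c8, c9} — 5.
Only in c5's history (behind): {} — 0.

5 ahead, 0 behind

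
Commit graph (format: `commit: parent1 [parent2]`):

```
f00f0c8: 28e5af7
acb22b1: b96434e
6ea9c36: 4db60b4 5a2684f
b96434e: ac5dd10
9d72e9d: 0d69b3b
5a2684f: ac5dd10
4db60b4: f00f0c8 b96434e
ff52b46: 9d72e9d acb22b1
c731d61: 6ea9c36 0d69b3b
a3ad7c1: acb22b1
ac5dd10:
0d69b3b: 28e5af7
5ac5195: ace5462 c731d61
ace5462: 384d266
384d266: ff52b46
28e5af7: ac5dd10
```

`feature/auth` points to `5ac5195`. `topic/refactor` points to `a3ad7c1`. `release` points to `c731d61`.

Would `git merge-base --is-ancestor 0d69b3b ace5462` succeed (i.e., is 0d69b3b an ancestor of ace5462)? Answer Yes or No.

Ancestors of ace5462 (commits reachable by following parents): {0d69b3b, 28e5af7, 384d266, 9d72e9d, ac5dd10, acb22b1, ace5462, b96434e, ff52b46}.
0d69b3b is in that set, so it is an ancestor of ace5462.

Yes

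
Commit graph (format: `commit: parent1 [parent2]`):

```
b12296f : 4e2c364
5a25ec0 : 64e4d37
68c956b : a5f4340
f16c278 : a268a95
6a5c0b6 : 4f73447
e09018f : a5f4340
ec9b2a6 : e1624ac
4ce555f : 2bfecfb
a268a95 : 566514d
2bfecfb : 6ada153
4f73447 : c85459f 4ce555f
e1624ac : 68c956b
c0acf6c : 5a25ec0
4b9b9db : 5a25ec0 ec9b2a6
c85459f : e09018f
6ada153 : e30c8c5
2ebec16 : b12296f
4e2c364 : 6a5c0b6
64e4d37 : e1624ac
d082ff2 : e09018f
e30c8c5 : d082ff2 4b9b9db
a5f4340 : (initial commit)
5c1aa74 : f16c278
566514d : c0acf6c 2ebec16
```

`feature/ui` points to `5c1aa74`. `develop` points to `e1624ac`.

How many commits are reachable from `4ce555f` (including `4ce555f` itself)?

13

Walking parent pointers from 4ce555f: reachable set = {2bfecfb, 4b9b9db, 4ce555f, 5a25ec0, 64e4d37, 68c956b, 6ada153, a5f4340, d082ff2, e09018f, e1624ac, e30c8c5, ec9b2a6}.
That is 13 commits.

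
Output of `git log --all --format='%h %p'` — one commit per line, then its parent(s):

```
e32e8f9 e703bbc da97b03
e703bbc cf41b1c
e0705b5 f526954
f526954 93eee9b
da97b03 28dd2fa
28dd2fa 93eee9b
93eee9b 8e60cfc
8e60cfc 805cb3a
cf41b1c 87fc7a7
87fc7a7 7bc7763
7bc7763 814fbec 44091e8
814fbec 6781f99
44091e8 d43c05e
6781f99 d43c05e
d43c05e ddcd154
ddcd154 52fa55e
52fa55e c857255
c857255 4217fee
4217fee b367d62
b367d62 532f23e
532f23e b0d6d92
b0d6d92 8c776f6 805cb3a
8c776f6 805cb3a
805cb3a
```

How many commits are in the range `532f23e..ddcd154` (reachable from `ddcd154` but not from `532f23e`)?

Reachable from ddcd154: {4217fee, 52fa55e, 532f23e, 805cb3a, 8c776f6, b0d6d92, b367d62, c857255, ddcd154}.
Reachable from 532f23e: {532f23e, 805cb3a, 8c776f6, b0d6d92}.
In ddcd154's history but not 532f23e's: {4217fee, 52fa55e, b367d62, c857255, ddcd154} — 5 commits.

5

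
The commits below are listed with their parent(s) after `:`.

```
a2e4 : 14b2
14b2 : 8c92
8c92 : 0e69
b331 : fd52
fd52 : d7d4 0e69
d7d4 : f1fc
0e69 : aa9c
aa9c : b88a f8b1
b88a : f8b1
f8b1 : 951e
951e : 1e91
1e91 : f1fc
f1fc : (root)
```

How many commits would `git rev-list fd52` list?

Walking parent pointers from fd52: reachable set = {0e69, 1e91, 951e, aa9c, b88a, d7d4, f1fc, f8b1, fd52}.
That is 9 commits.

9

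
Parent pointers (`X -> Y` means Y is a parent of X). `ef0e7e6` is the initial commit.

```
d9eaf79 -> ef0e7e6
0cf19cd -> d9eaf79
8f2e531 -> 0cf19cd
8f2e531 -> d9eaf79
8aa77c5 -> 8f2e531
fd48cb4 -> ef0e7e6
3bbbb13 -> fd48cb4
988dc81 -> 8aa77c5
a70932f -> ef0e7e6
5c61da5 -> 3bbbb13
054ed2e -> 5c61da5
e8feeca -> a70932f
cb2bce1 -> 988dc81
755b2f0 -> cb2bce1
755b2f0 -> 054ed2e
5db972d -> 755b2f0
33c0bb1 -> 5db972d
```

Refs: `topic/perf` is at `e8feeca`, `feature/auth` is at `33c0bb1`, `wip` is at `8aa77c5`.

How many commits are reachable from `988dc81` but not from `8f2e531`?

Reachable from 988dc81: {0cf19cd, 8aa77c5, 8f2e531, 988dc81, d9eaf79, ef0e7e6}.
Reachable from 8f2e531: {0cf19cd, 8f2e531, d9eaf79, ef0e7e6}.
In 988dc81's history but not 8f2e531's: {8aa77c5, 988dc81} — 2 commits.

2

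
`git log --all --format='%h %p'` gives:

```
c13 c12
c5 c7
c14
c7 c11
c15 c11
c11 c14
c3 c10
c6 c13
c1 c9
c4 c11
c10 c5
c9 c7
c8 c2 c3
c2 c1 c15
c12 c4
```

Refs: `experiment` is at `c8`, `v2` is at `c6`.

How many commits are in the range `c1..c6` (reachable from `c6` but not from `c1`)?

4

Reachable from c6: {c11, c12, c13, c14, c4, c6}.
Reachable from c1: {c1, c11, c14, c7, c9}.
In c6's history but not c1's: {c12, c13, c4, c6} — 4 commits.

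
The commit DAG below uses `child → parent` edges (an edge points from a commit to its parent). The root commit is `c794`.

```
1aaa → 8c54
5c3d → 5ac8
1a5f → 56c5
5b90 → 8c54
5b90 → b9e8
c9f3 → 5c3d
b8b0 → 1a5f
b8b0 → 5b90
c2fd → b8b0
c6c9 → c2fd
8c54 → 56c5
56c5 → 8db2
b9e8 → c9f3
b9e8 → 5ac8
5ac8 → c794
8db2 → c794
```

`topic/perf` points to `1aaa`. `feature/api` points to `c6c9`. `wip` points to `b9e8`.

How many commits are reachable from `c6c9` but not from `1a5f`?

Reachable from c6c9: {1a5f, 56c5, 5ac8, 5b90, 5c3d, 8c54, 8db2, b8b0, b9e8, c2fd, c6c9, c794, c9f3}.
Reachable from 1a5f: {1a5f, 56c5, 8db2, c794}.
In c6c9's history but not 1a5f's: {5ac8, 5b90, 5c3d, 8c54, b8b0, b9e8, c2fd, c6c9, c9f3} — 9 commits.

9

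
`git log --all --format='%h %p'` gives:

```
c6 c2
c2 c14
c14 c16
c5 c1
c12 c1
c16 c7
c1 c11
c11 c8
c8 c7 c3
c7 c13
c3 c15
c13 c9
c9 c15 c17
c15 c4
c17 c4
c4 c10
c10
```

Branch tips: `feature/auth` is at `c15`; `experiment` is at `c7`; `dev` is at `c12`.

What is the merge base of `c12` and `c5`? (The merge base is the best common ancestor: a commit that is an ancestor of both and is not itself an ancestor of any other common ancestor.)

Ancestors of c12: {c1, c10, c11, c12, c13, c15, c17, c3, c4, c7, c8, c9}.
Ancestors of c5: {c1, c10, c11, c13, c15, c17, c3, c4, c5, c7, c8, c9}.
Common ancestors: {c1, c10, c11, c13, c15, c17, c3, c4, c7, c8, c9}.
Among these, c1 is not an ancestor of any other common ancestor — it is the merge base.

c1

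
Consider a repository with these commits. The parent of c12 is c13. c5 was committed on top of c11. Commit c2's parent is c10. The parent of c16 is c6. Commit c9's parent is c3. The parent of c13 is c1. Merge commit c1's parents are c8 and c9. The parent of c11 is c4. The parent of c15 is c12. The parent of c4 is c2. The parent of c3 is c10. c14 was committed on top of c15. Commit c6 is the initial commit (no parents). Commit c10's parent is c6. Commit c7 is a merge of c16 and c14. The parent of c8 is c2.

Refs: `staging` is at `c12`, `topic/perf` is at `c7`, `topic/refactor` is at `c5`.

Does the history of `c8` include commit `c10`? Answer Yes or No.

Ancestors of c8 (commits reachable by following parents): {c10, c2, c6, c8}.
c10 is in that set, so it is an ancestor of c8.

Yes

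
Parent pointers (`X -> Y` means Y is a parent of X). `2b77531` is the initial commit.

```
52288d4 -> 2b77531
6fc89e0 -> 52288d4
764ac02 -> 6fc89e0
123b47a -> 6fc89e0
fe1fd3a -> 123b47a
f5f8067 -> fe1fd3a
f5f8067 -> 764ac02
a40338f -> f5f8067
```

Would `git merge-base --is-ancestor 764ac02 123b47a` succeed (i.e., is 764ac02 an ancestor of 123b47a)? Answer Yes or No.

Ancestors of 123b47a: {123b47a, 2b77531, 52288d4, 6fc89e0}.
764ac02 is not in that set, so it is not an ancestor of 123b47a.

No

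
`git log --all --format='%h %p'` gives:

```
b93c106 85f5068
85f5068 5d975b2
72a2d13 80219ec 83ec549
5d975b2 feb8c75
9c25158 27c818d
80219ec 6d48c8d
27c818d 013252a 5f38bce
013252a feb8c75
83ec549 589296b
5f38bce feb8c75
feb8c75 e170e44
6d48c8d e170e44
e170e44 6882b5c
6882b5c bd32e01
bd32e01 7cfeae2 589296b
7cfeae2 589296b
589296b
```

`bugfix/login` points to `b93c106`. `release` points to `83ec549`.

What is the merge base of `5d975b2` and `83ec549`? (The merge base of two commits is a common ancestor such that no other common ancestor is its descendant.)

589296b

Ancestors of 5d975b2: {589296b, 5d975b2, 6882b5c, 7cfeae2, bd32e01, e170e44, feb8c75}.
Ancestors of 83ec549: {589296b, 83ec549}.
Common ancestors: {589296b}.
The only common ancestor is 589296b, so it is the merge base.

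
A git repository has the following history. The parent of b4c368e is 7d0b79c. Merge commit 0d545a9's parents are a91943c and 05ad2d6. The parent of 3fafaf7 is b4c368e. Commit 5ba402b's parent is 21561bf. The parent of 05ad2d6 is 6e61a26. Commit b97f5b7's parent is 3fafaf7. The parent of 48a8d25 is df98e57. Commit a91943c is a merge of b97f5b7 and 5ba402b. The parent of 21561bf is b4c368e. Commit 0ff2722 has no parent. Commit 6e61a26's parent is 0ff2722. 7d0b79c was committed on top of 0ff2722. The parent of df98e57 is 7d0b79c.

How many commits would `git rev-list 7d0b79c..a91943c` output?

6

Reachable from a91943c: {0ff2722, 21561bf, 3fafaf7, 5ba402b, 7d0b79c, a91943c, b4c368e, b97f5b7}.
Reachable from 7d0b79c: {0ff2722, 7d0b79c}.
In a91943c's history but not 7d0b79c's: {21561bf, 3fafaf7, 5ba402b, a91943c, b4c368e, b97f5b7} — 6 commits.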